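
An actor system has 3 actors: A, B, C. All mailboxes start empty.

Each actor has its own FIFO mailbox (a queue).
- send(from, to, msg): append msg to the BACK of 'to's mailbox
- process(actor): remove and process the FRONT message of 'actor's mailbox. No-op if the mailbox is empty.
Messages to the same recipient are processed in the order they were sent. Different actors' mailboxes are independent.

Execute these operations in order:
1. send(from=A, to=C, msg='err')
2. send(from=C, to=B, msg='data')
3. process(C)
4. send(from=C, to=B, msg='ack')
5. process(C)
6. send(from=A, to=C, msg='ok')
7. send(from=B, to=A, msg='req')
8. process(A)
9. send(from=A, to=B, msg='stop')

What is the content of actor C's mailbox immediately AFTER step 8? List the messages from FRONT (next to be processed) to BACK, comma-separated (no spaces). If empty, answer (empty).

After 1 (send(from=A, to=C, msg='err')): A:[] B:[] C:[err]
After 2 (send(from=C, to=B, msg='data')): A:[] B:[data] C:[err]
After 3 (process(C)): A:[] B:[data] C:[]
After 4 (send(from=C, to=B, msg='ack')): A:[] B:[data,ack] C:[]
After 5 (process(C)): A:[] B:[data,ack] C:[]
After 6 (send(from=A, to=C, msg='ok')): A:[] B:[data,ack] C:[ok]
After 7 (send(from=B, to=A, msg='req')): A:[req] B:[data,ack] C:[ok]
After 8 (process(A)): A:[] B:[data,ack] C:[ok]

ok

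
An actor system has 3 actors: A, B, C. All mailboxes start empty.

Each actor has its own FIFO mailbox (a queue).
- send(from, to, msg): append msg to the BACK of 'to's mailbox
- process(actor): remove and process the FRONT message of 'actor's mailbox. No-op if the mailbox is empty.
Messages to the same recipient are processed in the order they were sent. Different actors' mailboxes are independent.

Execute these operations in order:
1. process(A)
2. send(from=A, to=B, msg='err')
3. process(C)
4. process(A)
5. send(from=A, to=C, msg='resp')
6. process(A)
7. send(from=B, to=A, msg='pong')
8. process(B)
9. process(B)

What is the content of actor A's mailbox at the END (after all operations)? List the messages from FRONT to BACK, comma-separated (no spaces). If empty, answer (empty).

Answer: pong

Derivation:
After 1 (process(A)): A:[] B:[] C:[]
After 2 (send(from=A, to=B, msg='err')): A:[] B:[err] C:[]
After 3 (process(C)): A:[] B:[err] C:[]
After 4 (process(A)): A:[] B:[err] C:[]
After 5 (send(from=A, to=C, msg='resp')): A:[] B:[err] C:[resp]
After 6 (process(A)): A:[] B:[err] C:[resp]
After 7 (send(from=B, to=A, msg='pong')): A:[pong] B:[err] C:[resp]
After 8 (process(B)): A:[pong] B:[] C:[resp]
After 9 (process(B)): A:[pong] B:[] C:[resp]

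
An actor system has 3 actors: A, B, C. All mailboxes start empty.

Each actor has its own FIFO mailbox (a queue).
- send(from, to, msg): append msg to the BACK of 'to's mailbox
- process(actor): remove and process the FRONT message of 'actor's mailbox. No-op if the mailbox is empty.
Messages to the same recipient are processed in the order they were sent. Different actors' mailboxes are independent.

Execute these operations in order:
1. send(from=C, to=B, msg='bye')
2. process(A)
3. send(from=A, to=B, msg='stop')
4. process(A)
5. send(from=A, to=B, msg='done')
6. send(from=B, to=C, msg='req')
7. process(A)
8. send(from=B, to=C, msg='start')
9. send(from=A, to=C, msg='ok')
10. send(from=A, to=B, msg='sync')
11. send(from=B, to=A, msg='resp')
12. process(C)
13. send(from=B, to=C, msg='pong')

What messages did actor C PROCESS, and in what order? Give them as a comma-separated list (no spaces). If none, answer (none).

Answer: req

Derivation:
After 1 (send(from=C, to=B, msg='bye')): A:[] B:[bye] C:[]
After 2 (process(A)): A:[] B:[bye] C:[]
After 3 (send(from=A, to=B, msg='stop')): A:[] B:[bye,stop] C:[]
After 4 (process(A)): A:[] B:[bye,stop] C:[]
After 5 (send(from=A, to=B, msg='done')): A:[] B:[bye,stop,done] C:[]
After 6 (send(from=B, to=C, msg='req')): A:[] B:[bye,stop,done] C:[req]
After 7 (process(A)): A:[] B:[bye,stop,done] C:[req]
After 8 (send(from=B, to=C, msg='start')): A:[] B:[bye,stop,done] C:[req,start]
After 9 (send(from=A, to=C, msg='ok')): A:[] B:[bye,stop,done] C:[req,start,ok]
After 10 (send(from=A, to=B, msg='sync')): A:[] B:[bye,stop,done,sync] C:[req,start,ok]
After 11 (send(from=B, to=A, msg='resp')): A:[resp] B:[bye,stop,done,sync] C:[req,start,ok]
After 12 (process(C)): A:[resp] B:[bye,stop,done,sync] C:[start,ok]
After 13 (send(from=B, to=C, msg='pong')): A:[resp] B:[bye,stop,done,sync] C:[start,ok,pong]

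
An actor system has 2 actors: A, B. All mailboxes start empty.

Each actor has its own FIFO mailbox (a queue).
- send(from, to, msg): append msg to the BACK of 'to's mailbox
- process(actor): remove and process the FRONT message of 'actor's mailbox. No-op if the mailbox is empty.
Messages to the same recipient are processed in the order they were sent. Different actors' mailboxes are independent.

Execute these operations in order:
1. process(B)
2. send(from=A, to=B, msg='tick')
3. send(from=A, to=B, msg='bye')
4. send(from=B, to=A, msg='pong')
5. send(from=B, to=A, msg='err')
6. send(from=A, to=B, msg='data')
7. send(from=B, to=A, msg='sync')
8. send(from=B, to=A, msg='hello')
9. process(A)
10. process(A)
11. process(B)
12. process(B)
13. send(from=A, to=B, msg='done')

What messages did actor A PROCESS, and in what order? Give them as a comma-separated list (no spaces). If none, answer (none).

After 1 (process(B)): A:[] B:[]
After 2 (send(from=A, to=B, msg='tick')): A:[] B:[tick]
After 3 (send(from=A, to=B, msg='bye')): A:[] B:[tick,bye]
After 4 (send(from=B, to=A, msg='pong')): A:[pong] B:[tick,bye]
After 5 (send(from=B, to=A, msg='err')): A:[pong,err] B:[tick,bye]
After 6 (send(from=A, to=B, msg='data')): A:[pong,err] B:[tick,bye,data]
After 7 (send(from=B, to=A, msg='sync')): A:[pong,err,sync] B:[tick,bye,data]
After 8 (send(from=B, to=A, msg='hello')): A:[pong,err,sync,hello] B:[tick,bye,data]
After 9 (process(A)): A:[err,sync,hello] B:[tick,bye,data]
After 10 (process(A)): A:[sync,hello] B:[tick,bye,data]
After 11 (process(B)): A:[sync,hello] B:[bye,data]
After 12 (process(B)): A:[sync,hello] B:[data]
After 13 (send(from=A, to=B, msg='done')): A:[sync,hello] B:[data,done]

Answer: pong,err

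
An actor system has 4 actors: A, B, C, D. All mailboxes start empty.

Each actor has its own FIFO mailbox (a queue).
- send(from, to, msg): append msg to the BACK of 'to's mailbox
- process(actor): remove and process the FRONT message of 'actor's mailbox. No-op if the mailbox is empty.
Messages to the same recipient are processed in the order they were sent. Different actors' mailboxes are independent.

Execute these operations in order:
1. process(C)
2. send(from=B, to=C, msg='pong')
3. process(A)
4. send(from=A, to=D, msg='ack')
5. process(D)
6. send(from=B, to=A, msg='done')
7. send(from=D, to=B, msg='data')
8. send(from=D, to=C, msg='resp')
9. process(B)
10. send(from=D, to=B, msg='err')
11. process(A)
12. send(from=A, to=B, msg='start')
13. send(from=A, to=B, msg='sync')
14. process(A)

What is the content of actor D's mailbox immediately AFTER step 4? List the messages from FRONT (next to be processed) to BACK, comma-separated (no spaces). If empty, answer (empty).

After 1 (process(C)): A:[] B:[] C:[] D:[]
After 2 (send(from=B, to=C, msg='pong')): A:[] B:[] C:[pong] D:[]
After 3 (process(A)): A:[] B:[] C:[pong] D:[]
After 4 (send(from=A, to=D, msg='ack')): A:[] B:[] C:[pong] D:[ack]

ack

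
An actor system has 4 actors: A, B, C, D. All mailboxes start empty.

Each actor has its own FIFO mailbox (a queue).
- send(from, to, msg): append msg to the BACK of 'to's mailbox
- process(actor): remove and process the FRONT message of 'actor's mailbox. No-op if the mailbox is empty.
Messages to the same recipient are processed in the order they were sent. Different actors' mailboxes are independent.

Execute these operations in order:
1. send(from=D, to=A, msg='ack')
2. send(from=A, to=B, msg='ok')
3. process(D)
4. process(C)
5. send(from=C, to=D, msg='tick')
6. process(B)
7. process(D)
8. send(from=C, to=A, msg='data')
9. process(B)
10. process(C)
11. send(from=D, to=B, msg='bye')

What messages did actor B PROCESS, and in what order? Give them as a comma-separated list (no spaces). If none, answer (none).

Answer: ok

Derivation:
After 1 (send(from=D, to=A, msg='ack')): A:[ack] B:[] C:[] D:[]
After 2 (send(from=A, to=B, msg='ok')): A:[ack] B:[ok] C:[] D:[]
After 3 (process(D)): A:[ack] B:[ok] C:[] D:[]
After 4 (process(C)): A:[ack] B:[ok] C:[] D:[]
After 5 (send(from=C, to=D, msg='tick')): A:[ack] B:[ok] C:[] D:[tick]
After 6 (process(B)): A:[ack] B:[] C:[] D:[tick]
After 7 (process(D)): A:[ack] B:[] C:[] D:[]
After 8 (send(from=C, to=A, msg='data')): A:[ack,data] B:[] C:[] D:[]
After 9 (process(B)): A:[ack,data] B:[] C:[] D:[]
After 10 (process(C)): A:[ack,data] B:[] C:[] D:[]
After 11 (send(from=D, to=B, msg='bye')): A:[ack,data] B:[bye] C:[] D:[]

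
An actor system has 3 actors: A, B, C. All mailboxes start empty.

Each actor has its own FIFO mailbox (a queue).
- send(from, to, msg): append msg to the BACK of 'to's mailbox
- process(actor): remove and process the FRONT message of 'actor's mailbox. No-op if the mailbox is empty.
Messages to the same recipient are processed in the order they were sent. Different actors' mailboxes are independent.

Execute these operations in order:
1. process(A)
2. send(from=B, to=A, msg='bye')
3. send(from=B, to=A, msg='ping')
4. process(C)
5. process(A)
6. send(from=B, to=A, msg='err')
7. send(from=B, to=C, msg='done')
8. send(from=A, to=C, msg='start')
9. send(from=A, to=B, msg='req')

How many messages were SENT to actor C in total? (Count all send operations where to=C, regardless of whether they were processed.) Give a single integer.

After 1 (process(A)): A:[] B:[] C:[]
After 2 (send(from=B, to=A, msg='bye')): A:[bye] B:[] C:[]
After 3 (send(from=B, to=A, msg='ping')): A:[bye,ping] B:[] C:[]
After 4 (process(C)): A:[bye,ping] B:[] C:[]
After 5 (process(A)): A:[ping] B:[] C:[]
After 6 (send(from=B, to=A, msg='err')): A:[ping,err] B:[] C:[]
After 7 (send(from=B, to=C, msg='done')): A:[ping,err] B:[] C:[done]
After 8 (send(from=A, to=C, msg='start')): A:[ping,err] B:[] C:[done,start]
After 9 (send(from=A, to=B, msg='req')): A:[ping,err] B:[req] C:[done,start]

Answer: 2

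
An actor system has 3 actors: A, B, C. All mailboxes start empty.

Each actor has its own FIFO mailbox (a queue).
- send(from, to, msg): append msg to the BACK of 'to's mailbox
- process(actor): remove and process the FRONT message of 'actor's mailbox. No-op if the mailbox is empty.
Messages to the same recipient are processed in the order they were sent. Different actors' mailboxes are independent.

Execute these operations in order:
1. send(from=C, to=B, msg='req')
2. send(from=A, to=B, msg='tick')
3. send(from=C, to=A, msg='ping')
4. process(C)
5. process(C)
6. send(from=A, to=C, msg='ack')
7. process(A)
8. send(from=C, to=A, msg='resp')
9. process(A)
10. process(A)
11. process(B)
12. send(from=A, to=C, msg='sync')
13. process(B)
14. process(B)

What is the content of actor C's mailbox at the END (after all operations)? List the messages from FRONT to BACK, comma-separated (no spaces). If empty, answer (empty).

After 1 (send(from=C, to=B, msg='req')): A:[] B:[req] C:[]
After 2 (send(from=A, to=B, msg='tick')): A:[] B:[req,tick] C:[]
After 3 (send(from=C, to=A, msg='ping')): A:[ping] B:[req,tick] C:[]
After 4 (process(C)): A:[ping] B:[req,tick] C:[]
After 5 (process(C)): A:[ping] B:[req,tick] C:[]
After 6 (send(from=A, to=C, msg='ack')): A:[ping] B:[req,tick] C:[ack]
After 7 (process(A)): A:[] B:[req,tick] C:[ack]
After 8 (send(from=C, to=A, msg='resp')): A:[resp] B:[req,tick] C:[ack]
After 9 (process(A)): A:[] B:[req,tick] C:[ack]
After 10 (process(A)): A:[] B:[req,tick] C:[ack]
After 11 (process(B)): A:[] B:[tick] C:[ack]
After 12 (send(from=A, to=C, msg='sync')): A:[] B:[tick] C:[ack,sync]
After 13 (process(B)): A:[] B:[] C:[ack,sync]
After 14 (process(B)): A:[] B:[] C:[ack,sync]

Answer: ack,sync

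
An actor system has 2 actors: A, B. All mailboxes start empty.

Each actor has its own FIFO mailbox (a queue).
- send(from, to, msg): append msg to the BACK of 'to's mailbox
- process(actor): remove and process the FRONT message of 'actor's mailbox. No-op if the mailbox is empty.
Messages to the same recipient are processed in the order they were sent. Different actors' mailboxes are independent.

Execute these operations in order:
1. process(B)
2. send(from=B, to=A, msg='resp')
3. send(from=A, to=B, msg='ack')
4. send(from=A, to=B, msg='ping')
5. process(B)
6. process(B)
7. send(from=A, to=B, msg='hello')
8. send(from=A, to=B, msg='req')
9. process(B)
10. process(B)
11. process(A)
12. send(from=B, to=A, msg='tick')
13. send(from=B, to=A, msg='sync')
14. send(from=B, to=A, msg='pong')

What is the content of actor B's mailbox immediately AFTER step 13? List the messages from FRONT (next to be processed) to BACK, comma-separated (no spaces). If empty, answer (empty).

After 1 (process(B)): A:[] B:[]
After 2 (send(from=B, to=A, msg='resp')): A:[resp] B:[]
After 3 (send(from=A, to=B, msg='ack')): A:[resp] B:[ack]
After 4 (send(from=A, to=B, msg='ping')): A:[resp] B:[ack,ping]
After 5 (process(B)): A:[resp] B:[ping]
After 6 (process(B)): A:[resp] B:[]
After 7 (send(from=A, to=B, msg='hello')): A:[resp] B:[hello]
After 8 (send(from=A, to=B, msg='req')): A:[resp] B:[hello,req]
After 9 (process(B)): A:[resp] B:[req]
After 10 (process(B)): A:[resp] B:[]
After 11 (process(A)): A:[] B:[]
After 12 (send(from=B, to=A, msg='tick')): A:[tick] B:[]
After 13 (send(from=B, to=A, msg='sync')): A:[tick,sync] B:[]

(empty)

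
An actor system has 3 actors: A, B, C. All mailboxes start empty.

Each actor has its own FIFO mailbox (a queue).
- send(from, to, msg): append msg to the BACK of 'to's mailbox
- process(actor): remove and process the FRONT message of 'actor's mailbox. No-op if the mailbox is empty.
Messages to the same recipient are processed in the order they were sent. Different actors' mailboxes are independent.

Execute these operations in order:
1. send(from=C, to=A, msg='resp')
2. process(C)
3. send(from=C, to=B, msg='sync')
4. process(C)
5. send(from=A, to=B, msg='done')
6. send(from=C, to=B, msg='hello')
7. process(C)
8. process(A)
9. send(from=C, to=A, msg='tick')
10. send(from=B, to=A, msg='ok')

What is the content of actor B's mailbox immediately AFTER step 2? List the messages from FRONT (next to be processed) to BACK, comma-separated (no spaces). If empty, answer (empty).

After 1 (send(from=C, to=A, msg='resp')): A:[resp] B:[] C:[]
After 2 (process(C)): A:[resp] B:[] C:[]

(empty)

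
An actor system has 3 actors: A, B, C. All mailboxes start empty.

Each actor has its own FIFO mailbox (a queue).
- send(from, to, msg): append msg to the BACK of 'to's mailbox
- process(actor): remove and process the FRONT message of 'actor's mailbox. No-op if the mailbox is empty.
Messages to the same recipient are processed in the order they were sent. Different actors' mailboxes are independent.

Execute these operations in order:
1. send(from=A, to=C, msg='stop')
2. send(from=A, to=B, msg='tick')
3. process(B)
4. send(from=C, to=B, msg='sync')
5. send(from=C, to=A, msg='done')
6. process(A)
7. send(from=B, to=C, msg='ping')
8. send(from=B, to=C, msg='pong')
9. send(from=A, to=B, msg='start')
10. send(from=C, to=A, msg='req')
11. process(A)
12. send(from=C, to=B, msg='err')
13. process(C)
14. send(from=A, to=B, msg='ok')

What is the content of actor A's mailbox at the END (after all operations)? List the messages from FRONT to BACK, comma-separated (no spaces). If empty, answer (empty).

Answer: (empty)

Derivation:
After 1 (send(from=A, to=C, msg='stop')): A:[] B:[] C:[stop]
After 2 (send(from=A, to=B, msg='tick')): A:[] B:[tick] C:[stop]
After 3 (process(B)): A:[] B:[] C:[stop]
After 4 (send(from=C, to=B, msg='sync')): A:[] B:[sync] C:[stop]
After 5 (send(from=C, to=A, msg='done')): A:[done] B:[sync] C:[stop]
After 6 (process(A)): A:[] B:[sync] C:[stop]
After 7 (send(from=B, to=C, msg='ping')): A:[] B:[sync] C:[stop,ping]
After 8 (send(from=B, to=C, msg='pong')): A:[] B:[sync] C:[stop,ping,pong]
After 9 (send(from=A, to=B, msg='start')): A:[] B:[sync,start] C:[stop,ping,pong]
After 10 (send(from=C, to=A, msg='req')): A:[req] B:[sync,start] C:[stop,ping,pong]
After 11 (process(A)): A:[] B:[sync,start] C:[stop,ping,pong]
After 12 (send(from=C, to=B, msg='err')): A:[] B:[sync,start,err] C:[stop,ping,pong]
After 13 (process(C)): A:[] B:[sync,start,err] C:[ping,pong]
After 14 (send(from=A, to=B, msg='ok')): A:[] B:[sync,start,err,ok] C:[ping,pong]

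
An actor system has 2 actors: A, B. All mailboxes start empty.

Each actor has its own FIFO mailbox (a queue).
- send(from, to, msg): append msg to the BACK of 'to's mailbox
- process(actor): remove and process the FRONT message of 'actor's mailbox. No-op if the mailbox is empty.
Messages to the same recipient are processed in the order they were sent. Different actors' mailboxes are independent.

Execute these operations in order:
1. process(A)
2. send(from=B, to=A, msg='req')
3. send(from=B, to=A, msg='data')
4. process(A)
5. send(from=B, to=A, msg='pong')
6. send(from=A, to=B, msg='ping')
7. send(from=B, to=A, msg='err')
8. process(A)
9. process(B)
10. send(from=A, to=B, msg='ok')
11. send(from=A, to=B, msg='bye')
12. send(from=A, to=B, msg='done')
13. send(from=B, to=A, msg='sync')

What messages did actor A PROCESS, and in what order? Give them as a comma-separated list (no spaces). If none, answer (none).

Answer: req,data

Derivation:
After 1 (process(A)): A:[] B:[]
After 2 (send(from=B, to=A, msg='req')): A:[req] B:[]
After 3 (send(from=B, to=A, msg='data')): A:[req,data] B:[]
After 4 (process(A)): A:[data] B:[]
After 5 (send(from=B, to=A, msg='pong')): A:[data,pong] B:[]
After 6 (send(from=A, to=B, msg='ping')): A:[data,pong] B:[ping]
After 7 (send(from=B, to=A, msg='err')): A:[data,pong,err] B:[ping]
After 8 (process(A)): A:[pong,err] B:[ping]
After 9 (process(B)): A:[pong,err] B:[]
After 10 (send(from=A, to=B, msg='ok')): A:[pong,err] B:[ok]
After 11 (send(from=A, to=B, msg='bye')): A:[pong,err] B:[ok,bye]
After 12 (send(from=A, to=B, msg='done')): A:[pong,err] B:[ok,bye,done]
After 13 (send(from=B, to=A, msg='sync')): A:[pong,err,sync] B:[ok,bye,done]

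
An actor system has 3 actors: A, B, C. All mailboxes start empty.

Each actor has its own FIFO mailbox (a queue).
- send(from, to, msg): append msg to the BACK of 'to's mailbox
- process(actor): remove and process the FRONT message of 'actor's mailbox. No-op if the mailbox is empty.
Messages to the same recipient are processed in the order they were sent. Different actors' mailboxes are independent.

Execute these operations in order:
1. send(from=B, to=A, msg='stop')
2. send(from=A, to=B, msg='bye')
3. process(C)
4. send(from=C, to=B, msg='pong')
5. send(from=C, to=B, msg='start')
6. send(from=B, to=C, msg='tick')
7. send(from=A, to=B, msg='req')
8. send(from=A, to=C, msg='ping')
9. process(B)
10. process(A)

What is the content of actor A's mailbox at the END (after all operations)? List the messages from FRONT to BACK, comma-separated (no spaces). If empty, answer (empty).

Answer: (empty)

Derivation:
After 1 (send(from=B, to=A, msg='stop')): A:[stop] B:[] C:[]
After 2 (send(from=A, to=B, msg='bye')): A:[stop] B:[bye] C:[]
After 3 (process(C)): A:[stop] B:[bye] C:[]
After 4 (send(from=C, to=B, msg='pong')): A:[stop] B:[bye,pong] C:[]
After 5 (send(from=C, to=B, msg='start')): A:[stop] B:[bye,pong,start] C:[]
After 6 (send(from=B, to=C, msg='tick')): A:[stop] B:[bye,pong,start] C:[tick]
After 7 (send(from=A, to=B, msg='req')): A:[stop] B:[bye,pong,start,req] C:[tick]
After 8 (send(from=A, to=C, msg='ping')): A:[stop] B:[bye,pong,start,req] C:[tick,ping]
After 9 (process(B)): A:[stop] B:[pong,start,req] C:[tick,ping]
After 10 (process(A)): A:[] B:[pong,start,req] C:[tick,ping]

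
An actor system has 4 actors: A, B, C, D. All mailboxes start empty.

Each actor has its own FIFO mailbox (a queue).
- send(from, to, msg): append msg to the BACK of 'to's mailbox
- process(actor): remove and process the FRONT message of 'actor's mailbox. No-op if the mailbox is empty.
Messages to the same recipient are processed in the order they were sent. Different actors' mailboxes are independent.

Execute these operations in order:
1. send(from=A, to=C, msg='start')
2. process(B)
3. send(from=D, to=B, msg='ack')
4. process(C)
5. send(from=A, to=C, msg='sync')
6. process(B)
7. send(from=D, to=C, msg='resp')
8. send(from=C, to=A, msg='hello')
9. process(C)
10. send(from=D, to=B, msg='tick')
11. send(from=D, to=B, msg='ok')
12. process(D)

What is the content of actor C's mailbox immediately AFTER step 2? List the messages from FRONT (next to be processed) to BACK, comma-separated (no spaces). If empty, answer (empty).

After 1 (send(from=A, to=C, msg='start')): A:[] B:[] C:[start] D:[]
After 2 (process(B)): A:[] B:[] C:[start] D:[]

start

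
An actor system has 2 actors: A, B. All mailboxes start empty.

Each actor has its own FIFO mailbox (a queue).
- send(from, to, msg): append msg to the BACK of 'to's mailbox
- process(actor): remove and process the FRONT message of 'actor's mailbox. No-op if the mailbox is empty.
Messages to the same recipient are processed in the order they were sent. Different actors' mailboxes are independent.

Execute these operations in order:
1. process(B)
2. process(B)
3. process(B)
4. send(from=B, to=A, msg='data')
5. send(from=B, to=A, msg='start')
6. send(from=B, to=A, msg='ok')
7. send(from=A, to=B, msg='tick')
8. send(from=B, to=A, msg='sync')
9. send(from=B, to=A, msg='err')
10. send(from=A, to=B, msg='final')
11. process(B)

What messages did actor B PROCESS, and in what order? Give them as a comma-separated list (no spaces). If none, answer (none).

After 1 (process(B)): A:[] B:[]
After 2 (process(B)): A:[] B:[]
After 3 (process(B)): A:[] B:[]
After 4 (send(from=B, to=A, msg='data')): A:[data] B:[]
After 5 (send(from=B, to=A, msg='start')): A:[data,start] B:[]
After 6 (send(from=B, to=A, msg='ok')): A:[data,start,ok] B:[]
After 7 (send(from=A, to=B, msg='tick')): A:[data,start,ok] B:[tick]
After 8 (send(from=B, to=A, msg='sync')): A:[data,start,ok,sync] B:[tick]
After 9 (send(from=B, to=A, msg='err')): A:[data,start,ok,sync,err] B:[tick]
After 10 (send(from=A, to=B, msg='final')): A:[data,start,ok,sync,err] B:[tick,final]
After 11 (process(B)): A:[data,start,ok,sync,err] B:[final]

Answer: tick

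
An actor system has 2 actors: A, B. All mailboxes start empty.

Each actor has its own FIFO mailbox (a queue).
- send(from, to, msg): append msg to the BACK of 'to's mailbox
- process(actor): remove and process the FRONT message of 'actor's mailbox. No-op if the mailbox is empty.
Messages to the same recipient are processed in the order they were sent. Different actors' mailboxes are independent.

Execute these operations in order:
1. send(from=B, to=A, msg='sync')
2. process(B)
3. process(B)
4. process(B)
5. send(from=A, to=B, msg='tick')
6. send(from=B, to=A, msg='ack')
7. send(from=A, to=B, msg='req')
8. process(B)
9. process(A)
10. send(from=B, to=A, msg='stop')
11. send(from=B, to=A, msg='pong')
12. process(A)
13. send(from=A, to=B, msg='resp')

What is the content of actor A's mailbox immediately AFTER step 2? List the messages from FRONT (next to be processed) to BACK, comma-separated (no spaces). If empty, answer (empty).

After 1 (send(from=B, to=A, msg='sync')): A:[sync] B:[]
After 2 (process(B)): A:[sync] B:[]

sync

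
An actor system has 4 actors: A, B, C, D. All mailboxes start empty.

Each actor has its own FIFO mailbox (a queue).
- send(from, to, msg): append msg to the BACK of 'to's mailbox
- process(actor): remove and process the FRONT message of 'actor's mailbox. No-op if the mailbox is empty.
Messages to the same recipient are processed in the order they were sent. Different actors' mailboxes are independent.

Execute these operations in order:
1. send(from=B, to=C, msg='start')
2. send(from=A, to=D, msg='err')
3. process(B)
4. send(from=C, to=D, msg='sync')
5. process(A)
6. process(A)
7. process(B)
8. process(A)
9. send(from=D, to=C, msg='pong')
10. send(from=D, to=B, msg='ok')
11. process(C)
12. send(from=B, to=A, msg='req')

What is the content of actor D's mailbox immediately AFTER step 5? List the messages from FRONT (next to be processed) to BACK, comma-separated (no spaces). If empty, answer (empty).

After 1 (send(from=B, to=C, msg='start')): A:[] B:[] C:[start] D:[]
After 2 (send(from=A, to=D, msg='err')): A:[] B:[] C:[start] D:[err]
After 3 (process(B)): A:[] B:[] C:[start] D:[err]
After 4 (send(from=C, to=D, msg='sync')): A:[] B:[] C:[start] D:[err,sync]
After 5 (process(A)): A:[] B:[] C:[start] D:[err,sync]

err,sync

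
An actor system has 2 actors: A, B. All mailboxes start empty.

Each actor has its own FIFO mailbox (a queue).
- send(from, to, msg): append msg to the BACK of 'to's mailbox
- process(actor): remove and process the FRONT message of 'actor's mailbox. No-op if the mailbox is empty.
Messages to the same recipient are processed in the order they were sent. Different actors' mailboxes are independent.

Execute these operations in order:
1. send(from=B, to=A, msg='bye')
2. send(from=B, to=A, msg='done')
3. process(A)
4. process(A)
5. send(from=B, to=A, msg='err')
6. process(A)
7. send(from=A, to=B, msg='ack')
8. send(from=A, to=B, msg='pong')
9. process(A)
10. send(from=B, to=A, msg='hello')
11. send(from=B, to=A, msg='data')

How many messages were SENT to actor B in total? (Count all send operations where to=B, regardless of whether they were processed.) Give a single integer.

Answer: 2

Derivation:
After 1 (send(from=B, to=A, msg='bye')): A:[bye] B:[]
After 2 (send(from=B, to=A, msg='done')): A:[bye,done] B:[]
After 3 (process(A)): A:[done] B:[]
After 4 (process(A)): A:[] B:[]
After 5 (send(from=B, to=A, msg='err')): A:[err] B:[]
After 6 (process(A)): A:[] B:[]
After 7 (send(from=A, to=B, msg='ack')): A:[] B:[ack]
After 8 (send(from=A, to=B, msg='pong')): A:[] B:[ack,pong]
After 9 (process(A)): A:[] B:[ack,pong]
After 10 (send(from=B, to=A, msg='hello')): A:[hello] B:[ack,pong]
After 11 (send(from=B, to=A, msg='data')): A:[hello,data] B:[ack,pong]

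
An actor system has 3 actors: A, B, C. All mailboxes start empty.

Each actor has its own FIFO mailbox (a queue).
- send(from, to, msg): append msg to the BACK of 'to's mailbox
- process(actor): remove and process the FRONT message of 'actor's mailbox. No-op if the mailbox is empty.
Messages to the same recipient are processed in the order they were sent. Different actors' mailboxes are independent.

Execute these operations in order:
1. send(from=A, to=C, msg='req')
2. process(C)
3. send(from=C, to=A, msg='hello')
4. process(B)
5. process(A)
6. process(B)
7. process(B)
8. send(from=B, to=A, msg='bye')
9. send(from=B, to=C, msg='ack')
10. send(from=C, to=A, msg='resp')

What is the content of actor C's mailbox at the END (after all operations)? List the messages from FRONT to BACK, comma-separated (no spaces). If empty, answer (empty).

Answer: ack

Derivation:
After 1 (send(from=A, to=C, msg='req')): A:[] B:[] C:[req]
After 2 (process(C)): A:[] B:[] C:[]
After 3 (send(from=C, to=A, msg='hello')): A:[hello] B:[] C:[]
After 4 (process(B)): A:[hello] B:[] C:[]
After 5 (process(A)): A:[] B:[] C:[]
After 6 (process(B)): A:[] B:[] C:[]
After 7 (process(B)): A:[] B:[] C:[]
After 8 (send(from=B, to=A, msg='bye')): A:[bye] B:[] C:[]
After 9 (send(from=B, to=C, msg='ack')): A:[bye] B:[] C:[ack]
After 10 (send(from=C, to=A, msg='resp')): A:[bye,resp] B:[] C:[ack]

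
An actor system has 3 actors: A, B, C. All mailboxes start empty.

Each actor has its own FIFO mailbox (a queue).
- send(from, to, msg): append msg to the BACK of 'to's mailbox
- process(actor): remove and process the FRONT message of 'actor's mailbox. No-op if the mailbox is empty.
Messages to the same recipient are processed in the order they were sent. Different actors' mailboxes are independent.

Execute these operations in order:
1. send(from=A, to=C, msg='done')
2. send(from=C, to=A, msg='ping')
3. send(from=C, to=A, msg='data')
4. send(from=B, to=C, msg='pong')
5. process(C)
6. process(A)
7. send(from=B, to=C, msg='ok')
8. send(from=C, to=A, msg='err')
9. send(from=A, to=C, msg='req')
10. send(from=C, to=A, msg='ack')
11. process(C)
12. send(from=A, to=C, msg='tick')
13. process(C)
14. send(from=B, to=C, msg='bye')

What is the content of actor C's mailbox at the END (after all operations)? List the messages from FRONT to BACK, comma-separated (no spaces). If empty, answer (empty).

Answer: req,tick,bye

Derivation:
After 1 (send(from=A, to=C, msg='done')): A:[] B:[] C:[done]
After 2 (send(from=C, to=A, msg='ping')): A:[ping] B:[] C:[done]
After 3 (send(from=C, to=A, msg='data')): A:[ping,data] B:[] C:[done]
After 4 (send(from=B, to=C, msg='pong')): A:[ping,data] B:[] C:[done,pong]
After 5 (process(C)): A:[ping,data] B:[] C:[pong]
After 6 (process(A)): A:[data] B:[] C:[pong]
After 7 (send(from=B, to=C, msg='ok')): A:[data] B:[] C:[pong,ok]
After 8 (send(from=C, to=A, msg='err')): A:[data,err] B:[] C:[pong,ok]
After 9 (send(from=A, to=C, msg='req')): A:[data,err] B:[] C:[pong,ok,req]
After 10 (send(from=C, to=A, msg='ack')): A:[data,err,ack] B:[] C:[pong,ok,req]
After 11 (process(C)): A:[data,err,ack] B:[] C:[ok,req]
After 12 (send(from=A, to=C, msg='tick')): A:[data,err,ack] B:[] C:[ok,req,tick]
After 13 (process(C)): A:[data,err,ack] B:[] C:[req,tick]
After 14 (send(from=B, to=C, msg='bye')): A:[data,err,ack] B:[] C:[req,tick,bye]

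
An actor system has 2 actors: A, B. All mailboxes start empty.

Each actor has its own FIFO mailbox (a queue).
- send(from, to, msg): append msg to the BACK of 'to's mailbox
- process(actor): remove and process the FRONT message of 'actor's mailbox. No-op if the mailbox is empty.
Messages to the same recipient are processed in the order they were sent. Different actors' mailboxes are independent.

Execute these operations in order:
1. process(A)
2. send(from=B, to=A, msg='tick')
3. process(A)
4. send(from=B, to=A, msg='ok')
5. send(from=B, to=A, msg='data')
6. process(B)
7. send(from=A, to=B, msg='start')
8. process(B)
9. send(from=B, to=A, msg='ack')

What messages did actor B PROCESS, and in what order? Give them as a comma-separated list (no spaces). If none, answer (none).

After 1 (process(A)): A:[] B:[]
After 2 (send(from=B, to=A, msg='tick')): A:[tick] B:[]
After 3 (process(A)): A:[] B:[]
After 4 (send(from=B, to=A, msg='ok')): A:[ok] B:[]
After 5 (send(from=B, to=A, msg='data')): A:[ok,data] B:[]
After 6 (process(B)): A:[ok,data] B:[]
After 7 (send(from=A, to=B, msg='start')): A:[ok,data] B:[start]
After 8 (process(B)): A:[ok,data] B:[]
After 9 (send(from=B, to=A, msg='ack')): A:[ok,data,ack] B:[]

Answer: start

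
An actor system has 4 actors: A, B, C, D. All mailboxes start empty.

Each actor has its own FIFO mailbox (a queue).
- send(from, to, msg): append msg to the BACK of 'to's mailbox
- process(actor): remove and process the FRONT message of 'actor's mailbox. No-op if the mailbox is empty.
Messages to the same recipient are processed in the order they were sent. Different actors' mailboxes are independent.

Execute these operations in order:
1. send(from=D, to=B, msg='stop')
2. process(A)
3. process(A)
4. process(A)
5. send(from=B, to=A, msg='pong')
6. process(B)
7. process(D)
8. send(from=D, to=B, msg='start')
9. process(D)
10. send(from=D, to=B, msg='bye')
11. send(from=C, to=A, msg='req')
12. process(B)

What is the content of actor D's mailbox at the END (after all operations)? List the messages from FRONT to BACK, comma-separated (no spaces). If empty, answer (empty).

Answer: (empty)

Derivation:
After 1 (send(from=D, to=B, msg='stop')): A:[] B:[stop] C:[] D:[]
After 2 (process(A)): A:[] B:[stop] C:[] D:[]
After 3 (process(A)): A:[] B:[stop] C:[] D:[]
After 4 (process(A)): A:[] B:[stop] C:[] D:[]
After 5 (send(from=B, to=A, msg='pong')): A:[pong] B:[stop] C:[] D:[]
After 6 (process(B)): A:[pong] B:[] C:[] D:[]
After 7 (process(D)): A:[pong] B:[] C:[] D:[]
After 8 (send(from=D, to=B, msg='start')): A:[pong] B:[start] C:[] D:[]
After 9 (process(D)): A:[pong] B:[start] C:[] D:[]
After 10 (send(from=D, to=B, msg='bye')): A:[pong] B:[start,bye] C:[] D:[]
After 11 (send(from=C, to=A, msg='req')): A:[pong,req] B:[start,bye] C:[] D:[]
After 12 (process(B)): A:[pong,req] B:[bye] C:[] D:[]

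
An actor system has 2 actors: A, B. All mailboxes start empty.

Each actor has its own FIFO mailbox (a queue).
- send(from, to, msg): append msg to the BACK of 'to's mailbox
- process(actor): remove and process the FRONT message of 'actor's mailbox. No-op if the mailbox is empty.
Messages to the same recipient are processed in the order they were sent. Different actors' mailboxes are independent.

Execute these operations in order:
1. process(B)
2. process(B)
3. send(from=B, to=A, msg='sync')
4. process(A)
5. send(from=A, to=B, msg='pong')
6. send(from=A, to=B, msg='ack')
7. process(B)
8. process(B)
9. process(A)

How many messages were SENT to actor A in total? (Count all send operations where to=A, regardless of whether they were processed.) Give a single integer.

Answer: 1

Derivation:
After 1 (process(B)): A:[] B:[]
After 2 (process(B)): A:[] B:[]
After 3 (send(from=B, to=A, msg='sync')): A:[sync] B:[]
After 4 (process(A)): A:[] B:[]
After 5 (send(from=A, to=B, msg='pong')): A:[] B:[pong]
After 6 (send(from=A, to=B, msg='ack')): A:[] B:[pong,ack]
After 7 (process(B)): A:[] B:[ack]
After 8 (process(B)): A:[] B:[]
After 9 (process(A)): A:[] B:[]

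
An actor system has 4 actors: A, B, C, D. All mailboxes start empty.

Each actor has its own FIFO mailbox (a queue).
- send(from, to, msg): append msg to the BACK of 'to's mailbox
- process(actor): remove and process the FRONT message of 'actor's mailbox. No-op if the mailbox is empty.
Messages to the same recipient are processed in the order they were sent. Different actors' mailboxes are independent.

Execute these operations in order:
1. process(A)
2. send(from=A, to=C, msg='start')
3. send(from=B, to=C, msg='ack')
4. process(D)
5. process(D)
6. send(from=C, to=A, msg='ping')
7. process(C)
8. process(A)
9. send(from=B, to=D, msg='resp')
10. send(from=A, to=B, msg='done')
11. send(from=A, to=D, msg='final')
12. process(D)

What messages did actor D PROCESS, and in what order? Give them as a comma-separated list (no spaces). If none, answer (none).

After 1 (process(A)): A:[] B:[] C:[] D:[]
After 2 (send(from=A, to=C, msg='start')): A:[] B:[] C:[start] D:[]
After 3 (send(from=B, to=C, msg='ack')): A:[] B:[] C:[start,ack] D:[]
After 4 (process(D)): A:[] B:[] C:[start,ack] D:[]
After 5 (process(D)): A:[] B:[] C:[start,ack] D:[]
After 6 (send(from=C, to=A, msg='ping')): A:[ping] B:[] C:[start,ack] D:[]
After 7 (process(C)): A:[ping] B:[] C:[ack] D:[]
After 8 (process(A)): A:[] B:[] C:[ack] D:[]
After 9 (send(from=B, to=D, msg='resp')): A:[] B:[] C:[ack] D:[resp]
After 10 (send(from=A, to=B, msg='done')): A:[] B:[done] C:[ack] D:[resp]
After 11 (send(from=A, to=D, msg='final')): A:[] B:[done] C:[ack] D:[resp,final]
After 12 (process(D)): A:[] B:[done] C:[ack] D:[final]

Answer: resp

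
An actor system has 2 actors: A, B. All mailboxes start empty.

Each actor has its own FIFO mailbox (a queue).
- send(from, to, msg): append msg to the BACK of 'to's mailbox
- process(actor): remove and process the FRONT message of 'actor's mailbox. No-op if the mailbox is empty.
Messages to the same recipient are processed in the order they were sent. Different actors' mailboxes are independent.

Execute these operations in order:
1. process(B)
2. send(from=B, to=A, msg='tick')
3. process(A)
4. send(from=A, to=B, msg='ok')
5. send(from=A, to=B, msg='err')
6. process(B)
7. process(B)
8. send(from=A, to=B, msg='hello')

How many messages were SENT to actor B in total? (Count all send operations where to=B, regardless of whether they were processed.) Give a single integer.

Answer: 3

Derivation:
After 1 (process(B)): A:[] B:[]
After 2 (send(from=B, to=A, msg='tick')): A:[tick] B:[]
After 3 (process(A)): A:[] B:[]
After 4 (send(from=A, to=B, msg='ok')): A:[] B:[ok]
After 5 (send(from=A, to=B, msg='err')): A:[] B:[ok,err]
After 6 (process(B)): A:[] B:[err]
After 7 (process(B)): A:[] B:[]
After 8 (send(from=A, to=B, msg='hello')): A:[] B:[hello]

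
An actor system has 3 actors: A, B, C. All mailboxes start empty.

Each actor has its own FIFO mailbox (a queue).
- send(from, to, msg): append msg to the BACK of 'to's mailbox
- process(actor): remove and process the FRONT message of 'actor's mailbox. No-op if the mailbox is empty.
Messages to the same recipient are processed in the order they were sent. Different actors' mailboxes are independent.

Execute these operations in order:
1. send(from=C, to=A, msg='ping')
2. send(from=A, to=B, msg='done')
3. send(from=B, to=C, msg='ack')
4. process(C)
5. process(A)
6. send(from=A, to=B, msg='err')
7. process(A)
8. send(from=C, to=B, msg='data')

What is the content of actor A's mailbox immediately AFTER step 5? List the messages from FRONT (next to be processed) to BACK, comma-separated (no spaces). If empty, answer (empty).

After 1 (send(from=C, to=A, msg='ping')): A:[ping] B:[] C:[]
After 2 (send(from=A, to=B, msg='done')): A:[ping] B:[done] C:[]
After 3 (send(from=B, to=C, msg='ack')): A:[ping] B:[done] C:[ack]
After 4 (process(C)): A:[ping] B:[done] C:[]
After 5 (process(A)): A:[] B:[done] C:[]

(empty)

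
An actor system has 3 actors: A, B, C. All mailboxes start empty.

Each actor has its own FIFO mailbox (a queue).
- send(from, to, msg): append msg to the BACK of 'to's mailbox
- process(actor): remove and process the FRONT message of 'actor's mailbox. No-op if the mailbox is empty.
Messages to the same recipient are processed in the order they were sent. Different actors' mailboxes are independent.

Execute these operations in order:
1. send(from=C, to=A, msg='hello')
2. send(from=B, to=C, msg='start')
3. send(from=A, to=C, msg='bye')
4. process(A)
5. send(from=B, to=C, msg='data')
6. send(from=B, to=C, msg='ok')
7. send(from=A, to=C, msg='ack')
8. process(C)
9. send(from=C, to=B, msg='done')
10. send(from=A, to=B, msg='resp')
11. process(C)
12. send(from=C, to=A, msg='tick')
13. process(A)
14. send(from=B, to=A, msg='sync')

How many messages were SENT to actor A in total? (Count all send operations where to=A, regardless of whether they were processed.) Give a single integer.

Answer: 3

Derivation:
After 1 (send(from=C, to=A, msg='hello')): A:[hello] B:[] C:[]
After 2 (send(from=B, to=C, msg='start')): A:[hello] B:[] C:[start]
After 3 (send(from=A, to=C, msg='bye')): A:[hello] B:[] C:[start,bye]
After 4 (process(A)): A:[] B:[] C:[start,bye]
After 5 (send(from=B, to=C, msg='data')): A:[] B:[] C:[start,bye,data]
After 6 (send(from=B, to=C, msg='ok')): A:[] B:[] C:[start,bye,data,ok]
After 7 (send(from=A, to=C, msg='ack')): A:[] B:[] C:[start,bye,data,ok,ack]
After 8 (process(C)): A:[] B:[] C:[bye,data,ok,ack]
After 9 (send(from=C, to=B, msg='done')): A:[] B:[done] C:[bye,data,ok,ack]
After 10 (send(from=A, to=B, msg='resp')): A:[] B:[done,resp] C:[bye,data,ok,ack]
After 11 (process(C)): A:[] B:[done,resp] C:[data,ok,ack]
After 12 (send(from=C, to=A, msg='tick')): A:[tick] B:[done,resp] C:[data,ok,ack]
After 13 (process(A)): A:[] B:[done,resp] C:[data,ok,ack]
After 14 (send(from=B, to=A, msg='sync')): A:[sync] B:[done,resp] C:[data,ok,ack]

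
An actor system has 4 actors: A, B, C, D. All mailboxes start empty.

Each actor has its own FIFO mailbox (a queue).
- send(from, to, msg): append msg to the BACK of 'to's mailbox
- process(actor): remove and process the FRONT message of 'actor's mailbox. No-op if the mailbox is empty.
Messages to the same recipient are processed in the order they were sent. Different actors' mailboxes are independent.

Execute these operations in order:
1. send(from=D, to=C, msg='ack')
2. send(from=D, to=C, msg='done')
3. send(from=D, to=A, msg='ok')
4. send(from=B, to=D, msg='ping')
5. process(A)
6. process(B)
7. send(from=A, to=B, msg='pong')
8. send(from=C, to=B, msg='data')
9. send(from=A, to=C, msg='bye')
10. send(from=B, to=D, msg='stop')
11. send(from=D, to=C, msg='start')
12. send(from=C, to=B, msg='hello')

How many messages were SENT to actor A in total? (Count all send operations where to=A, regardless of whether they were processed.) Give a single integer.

Answer: 1

Derivation:
After 1 (send(from=D, to=C, msg='ack')): A:[] B:[] C:[ack] D:[]
After 2 (send(from=D, to=C, msg='done')): A:[] B:[] C:[ack,done] D:[]
After 3 (send(from=D, to=A, msg='ok')): A:[ok] B:[] C:[ack,done] D:[]
After 4 (send(from=B, to=D, msg='ping')): A:[ok] B:[] C:[ack,done] D:[ping]
After 5 (process(A)): A:[] B:[] C:[ack,done] D:[ping]
After 6 (process(B)): A:[] B:[] C:[ack,done] D:[ping]
After 7 (send(from=A, to=B, msg='pong')): A:[] B:[pong] C:[ack,done] D:[ping]
After 8 (send(from=C, to=B, msg='data')): A:[] B:[pong,data] C:[ack,done] D:[ping]
After 9 (send(from=A, to=C, msg='bye')): A:[] B:[pong,data] C:[ack,done,bye] D:[ping]
After 10 (send(from=B, to=D, msg='stop')): A:[] B:[pong,data] C:[ack,done,bye] D:[ping,stop]
After 11 (send(from=D, to=C, msg='start')): A:[] B:[pong,data] C:[ack,done,bye,start] D:[ping,stop]
After 12 (send(from=C, to=B, msg='hello')): A:[] B:[pong,data,hello] C:[ack,done,bye,start] D:[ping,stop]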